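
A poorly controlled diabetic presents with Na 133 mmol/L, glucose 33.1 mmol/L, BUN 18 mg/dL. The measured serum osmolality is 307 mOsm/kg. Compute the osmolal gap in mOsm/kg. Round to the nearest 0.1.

1.5 mOsm/kg

Calculated osmolality = 2·Na + glucose + BUN/2.8
= 2·133 + 33.1 + 18/2.8
= 266 + 33.10 + 6.43
= 305.53 mOsm/kg ≈ 305.5 mOsm/kg
Osmolar gap = measured − calculated = 307 − 305.5 = 1.5 mOsm/kg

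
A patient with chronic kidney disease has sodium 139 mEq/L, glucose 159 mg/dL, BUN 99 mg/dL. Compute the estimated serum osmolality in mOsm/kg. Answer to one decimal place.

322.2 mOsm/kg

Calculated osmolality = 2·Na + glucose/18 + BUN/2.8
= 2·139 + 159/18 + 99/2.8
= 278 + 8.83 + 35.36
= 322.19 mOsm/kg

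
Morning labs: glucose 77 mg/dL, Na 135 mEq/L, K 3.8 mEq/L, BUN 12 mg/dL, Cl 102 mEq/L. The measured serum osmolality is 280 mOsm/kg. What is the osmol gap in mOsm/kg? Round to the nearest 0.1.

1.4 mOsm/kg

Calculated osmolality = 2·Na + glucose/18 + BUN/2.8
= 2·135 + 77/18 + 12/2.8
= 270 + 4.28 + 4.29
= 278.57 mOsm/kg ≈ 278.6 mOsm/kg
Osmolar gap = measured − calculated = 280 − 278.6 = 1.4 mOsm/kg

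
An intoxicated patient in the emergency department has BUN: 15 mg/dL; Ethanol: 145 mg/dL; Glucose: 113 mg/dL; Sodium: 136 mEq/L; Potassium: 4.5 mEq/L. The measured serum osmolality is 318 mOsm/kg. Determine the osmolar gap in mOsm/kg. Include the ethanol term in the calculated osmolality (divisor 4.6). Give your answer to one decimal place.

2.8 mOsm/kg

Calculated osmolality = 2·Na + glucose/18 + BUN/2.8 + ethanol/4.6
= 2·136 + 113/18 + 15/2.8 + 145/4.6
= 272 + 6.28 + 5.36 + 31.52
= 315.16 mOsm/kg ≈ 315.2 mOsm/kg
Osmolar gap = measured − calculated = 318 − 315.2 = 2.8 mOsm/kg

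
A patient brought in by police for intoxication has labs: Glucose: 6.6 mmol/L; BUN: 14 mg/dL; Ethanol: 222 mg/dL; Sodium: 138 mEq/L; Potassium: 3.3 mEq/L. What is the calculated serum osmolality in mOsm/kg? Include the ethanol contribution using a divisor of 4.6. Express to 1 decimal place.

335.9 mOsm/kg

Calculated osmolality = 2·Na + glucose + BUN/2.8 + ethanol/4.6
= 2·138 + 6.6 + 14/2.8 + 222/4.6
= 276 + 6.60 + 5 + 48.26
= 335.86 mOsm/kg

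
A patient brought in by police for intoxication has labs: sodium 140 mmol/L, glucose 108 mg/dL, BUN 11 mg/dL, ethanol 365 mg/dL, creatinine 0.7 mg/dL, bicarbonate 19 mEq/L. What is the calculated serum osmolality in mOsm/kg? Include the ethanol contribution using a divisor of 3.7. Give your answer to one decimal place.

388.6 mOsm/kg

Calculated osmolality = 2·Na + glucose/18 + BUN/2.8 + ethanol/3.7
= 2·140 + 108/18 + 11/2.8 + 365/3.7
= 280 + 6 + 3.93 + 98.65
= 388.58 mOsm/kg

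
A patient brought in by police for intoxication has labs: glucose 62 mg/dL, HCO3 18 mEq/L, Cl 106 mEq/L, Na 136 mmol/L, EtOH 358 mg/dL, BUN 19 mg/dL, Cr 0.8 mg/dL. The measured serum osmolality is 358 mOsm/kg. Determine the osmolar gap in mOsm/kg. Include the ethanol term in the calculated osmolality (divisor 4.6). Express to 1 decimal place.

-2.1 mOsm/kg

Calculated osmolality = 2·Na + glucose/18 + BUN/2.8 + ethanol/4.6
= 2·136 + 62/18 + 19/2.8 + 358/4.6
= 272 + 3.44 + 6.79 + 77.83
= 360.06 mOsm/kg ≈ 360.1 mOsm/kg
Osmolar gap = measured − calculated = 358 − 360.1 = -2.1 mOsm/kg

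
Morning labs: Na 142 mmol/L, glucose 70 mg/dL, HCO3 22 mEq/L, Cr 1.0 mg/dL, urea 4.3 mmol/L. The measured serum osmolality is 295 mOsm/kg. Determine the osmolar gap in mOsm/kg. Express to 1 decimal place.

2.8 mOsm/kg

Calculated osmolality = 2·Na + glucose/18 + urea
= 2·142 + 70/18 + 4.3
= 284 + 3.89 + 4.30
= 292.19 mOsm/kg ≈ 292.2 mOsm/kg
Osmolar gap = measured − calculated = 295 − 292.2 = 2.8 mOsm/kg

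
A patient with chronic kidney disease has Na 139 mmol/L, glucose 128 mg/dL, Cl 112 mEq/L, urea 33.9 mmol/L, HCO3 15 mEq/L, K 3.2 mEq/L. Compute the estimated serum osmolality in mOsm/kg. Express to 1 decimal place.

319.0 mOsm/kg

Calculated osmolality = 2·Na + glucose/18 + urea
= 2·139 + 128/18 + 33.9
= 278 + 7.11 + 33.90
= 319.01 mOsm/kg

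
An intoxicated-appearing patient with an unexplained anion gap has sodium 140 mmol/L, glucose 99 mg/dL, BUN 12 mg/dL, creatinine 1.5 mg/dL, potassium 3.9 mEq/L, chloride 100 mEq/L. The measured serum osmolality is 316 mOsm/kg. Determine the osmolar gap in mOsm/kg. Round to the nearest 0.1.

26.2 mOsm/kg

Calculated osmolality = 2·Na + glucose/18 + BUN/2.8
= 2·140 + 99/18 + 12/2.8
= 280 + 5.50 + 4.29
= 289.79 mOsm/kg ≈ 289.8 mOsm/kg
Osmolar gap = measured − calculated = 316 − 289.8 = 26.2 mOsm/kg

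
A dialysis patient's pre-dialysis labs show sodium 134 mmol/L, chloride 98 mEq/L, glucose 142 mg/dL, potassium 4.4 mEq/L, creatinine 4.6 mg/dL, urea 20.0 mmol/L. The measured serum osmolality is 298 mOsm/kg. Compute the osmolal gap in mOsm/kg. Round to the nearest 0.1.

Calculated osmolality = 2·Na + glucose/18 + urea
= 2·134 + 142/18 + 20
= 268 + 7.89 + 20
= 295.89 mOsm/kg ≈ 295.9 mOsm/kg
Osmolar gap = measured − calculated = 298 − 295.9 = 2.1 mOsm/kg

2.1 mOsm/kg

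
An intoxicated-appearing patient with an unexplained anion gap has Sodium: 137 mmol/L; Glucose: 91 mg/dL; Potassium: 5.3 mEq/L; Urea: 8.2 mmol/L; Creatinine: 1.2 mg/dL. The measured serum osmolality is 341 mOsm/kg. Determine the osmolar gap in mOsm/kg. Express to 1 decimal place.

53.7 mOsm/kg

Calculated osmolality = 2·Na + glucose/18 + urea
= 2·137 + 91/18 + 8.2
= 274 + 5.06 + 8.20
= 287.26 mOsm/kg ≈ 287.3 mOsm/kg
Osmolar gap = measured − calculated = 341 − 287.3 = 53.7 mOsm/kg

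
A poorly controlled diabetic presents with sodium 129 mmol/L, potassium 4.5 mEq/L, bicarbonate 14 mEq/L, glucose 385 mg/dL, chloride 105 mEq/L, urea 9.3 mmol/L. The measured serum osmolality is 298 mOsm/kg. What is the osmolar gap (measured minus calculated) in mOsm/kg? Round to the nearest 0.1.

9.3 mOsm/kg

Calculated osmolality = 2·Na + glucose/18 + urea
= 2·129 + 385/18 + 9.3
= 258 + 21.39 + 9.30
= 288.69 mOsm/kg ≈ 288.7 mOsm/kg
Osmolar gap = measured − calculated = 298 − 288.7 = 9.3 mOsm/kg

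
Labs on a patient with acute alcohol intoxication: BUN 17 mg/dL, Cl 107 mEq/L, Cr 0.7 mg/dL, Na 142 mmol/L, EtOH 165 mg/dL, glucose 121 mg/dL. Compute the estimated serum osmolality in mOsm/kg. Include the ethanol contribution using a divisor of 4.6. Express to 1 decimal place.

Calculated osmolality = 2·Na + glucose/18 + BUN/2.8 + ethanol/4.6
= 2·142 + 121/18 + 17/2.8 + 165/4.6
= 284 + 6.72 + 6.07 + 35.87
= 332.66 mOsm/kg

332.7 mOsm/kg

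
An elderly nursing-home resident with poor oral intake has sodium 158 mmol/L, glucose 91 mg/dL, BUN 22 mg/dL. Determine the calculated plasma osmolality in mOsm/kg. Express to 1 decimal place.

328.9 mOsm/kg

Calculated osmolality = 2·Na + glucose/18 + BUN/2.8
= 2·158 + 91/18 + 22/2.8
= 316 + 5.06 + 7.86
= 328.92 mOsm/kg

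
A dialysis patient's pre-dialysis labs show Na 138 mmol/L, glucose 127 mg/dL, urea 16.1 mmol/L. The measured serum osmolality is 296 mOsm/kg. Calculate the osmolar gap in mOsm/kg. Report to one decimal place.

Calculated osmolality = 2·Na + glucose/18 + urea
= 2·138 + 127/18 + 16.1
= 276 + 7.06 + 16.10
= 299.16 mOsm/kg ≈ 299.2 mOsm/kg
Osmolar gap = measured − calculated = 296 − 299.2 = -3.2 mOsm/kg

-3.2 mOsm/kg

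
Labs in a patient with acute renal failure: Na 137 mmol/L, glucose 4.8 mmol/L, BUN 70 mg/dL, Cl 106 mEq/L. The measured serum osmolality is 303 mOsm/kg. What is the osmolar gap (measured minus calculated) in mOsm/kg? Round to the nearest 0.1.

Calculated osmolality = 2·Na + glucose + BUN/2.8
= 2·137 + 4.8 + 70/2.8
= 274 + 4.80 + 25
= 303.8 mOsm/kg ≈ 303.8 mOsm/kg
Osmolar gap = measured − calculated = 303 − 303.8 = -0.8 mOsm/kg

-0.8 mOsm/kg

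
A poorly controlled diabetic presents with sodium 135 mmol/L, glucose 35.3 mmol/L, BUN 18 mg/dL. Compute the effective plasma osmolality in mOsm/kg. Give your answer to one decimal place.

305.3 mOsm/kg

Effective osmolality excludes urea (freely permeant across cell membranes):
2·Na + glucose
= 2·135 + 35.3
= 270 + 35.3
= 305.3 mOsm/kg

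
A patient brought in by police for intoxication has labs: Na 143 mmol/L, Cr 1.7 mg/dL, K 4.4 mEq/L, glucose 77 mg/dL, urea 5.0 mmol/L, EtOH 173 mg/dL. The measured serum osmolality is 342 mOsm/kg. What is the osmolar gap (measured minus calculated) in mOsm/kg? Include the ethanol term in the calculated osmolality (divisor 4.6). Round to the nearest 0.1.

Calculated osmolality = 2·Na + glucose/18 + urea + ethanol/4.6
= 2·143 + 77/18 + 5 + 173/4.6
= 286 + 4.28 + 5 + 37.61
= 332.89 mOsm/kg ≈ 332.9 mOsm/kg
Osmolar gap = measured − calculated = 342 − 332.9 = 9.1 mOsm/kg

9.1 mOsm/kg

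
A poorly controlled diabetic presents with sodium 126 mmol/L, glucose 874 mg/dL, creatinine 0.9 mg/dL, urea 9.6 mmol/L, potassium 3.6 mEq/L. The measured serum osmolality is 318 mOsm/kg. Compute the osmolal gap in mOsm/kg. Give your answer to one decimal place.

Calculated osmolality = 2·Na + glucose/18 + urea
= 2·126 + 874/18 + 9.6
= 252 + 48.56 + 9.60
= 310.16 mOsm/kg ≈ 310.2 mOsm/kg
Osmolar gap = measured − calculated = 318 − 310.2 = 7.8 mOsm/kg

7.8 mOsm/kg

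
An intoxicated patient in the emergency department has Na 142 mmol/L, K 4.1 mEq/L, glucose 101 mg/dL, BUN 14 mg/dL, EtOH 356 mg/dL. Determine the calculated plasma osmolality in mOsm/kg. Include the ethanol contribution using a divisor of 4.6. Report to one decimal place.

372.0 mOsm/kg

Calculated osmolality = 2·Na + glucose/18 + BUN/2.8 + ethanol/4.6
= 2·142 + 101/18 + 14/2.8 + 356/4.6
= 284 + 5.61 + 5 + 77.39
= 372 mOsm/kg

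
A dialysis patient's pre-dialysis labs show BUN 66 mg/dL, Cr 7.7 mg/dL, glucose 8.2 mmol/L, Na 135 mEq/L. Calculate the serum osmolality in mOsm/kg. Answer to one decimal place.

Calculated osmolality = 2·Na + glucose + BUN/2.8
= 2·135 + 8.2 + 66/2.8
= 270 + 8.20 + 23.57
= 301.77 mOsm/kg

301.8 mOsm/kg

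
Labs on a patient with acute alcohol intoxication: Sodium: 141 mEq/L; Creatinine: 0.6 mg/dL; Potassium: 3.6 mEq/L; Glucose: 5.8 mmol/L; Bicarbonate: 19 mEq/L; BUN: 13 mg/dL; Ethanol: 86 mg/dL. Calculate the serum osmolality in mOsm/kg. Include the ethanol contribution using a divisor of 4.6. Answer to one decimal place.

311.1 mOsm/kg

Calculated osmolality = 2·Na + glucose + BUN/2.8 + ethanol/4.6
= 2·141 + 5.8 + 13/2.8 + 86/4.6
= 282 + 5.80 + 4.64 + 18.70
= 311.14 mOsm/kg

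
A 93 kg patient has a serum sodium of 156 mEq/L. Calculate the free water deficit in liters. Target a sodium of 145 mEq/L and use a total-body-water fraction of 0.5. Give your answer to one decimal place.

TBW = 0.5 · 93 = 46.5 L
Free water deficit = TBW · (Na/145 − 1)
= 46.5 · (156/145 − 1)
= 46.5 · 0.0759
= 3.53 L

3.5 L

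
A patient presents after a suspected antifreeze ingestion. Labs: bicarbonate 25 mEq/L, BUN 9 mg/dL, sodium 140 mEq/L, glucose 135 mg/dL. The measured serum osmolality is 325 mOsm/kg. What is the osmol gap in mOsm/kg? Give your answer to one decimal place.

34.3 mOsm/kg

Calculated osmolality = 2·Na + glucose/18 + BUN/2.8
= 2·140 + 135/18 + 9/2.8
= 280 + 7.50 + 3.21
= 290.71 mOsm/kg ≈ 290.7 mOsm/kg
Osmolar gap = measured − calculated = 325 − 290.7 = 34.3 mOsm/kg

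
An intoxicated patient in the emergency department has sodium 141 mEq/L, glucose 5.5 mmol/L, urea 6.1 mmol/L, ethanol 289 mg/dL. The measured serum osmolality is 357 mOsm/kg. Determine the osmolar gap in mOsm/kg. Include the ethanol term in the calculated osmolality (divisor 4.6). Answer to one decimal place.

0.6 mOsm/kg

Calculated osmolality = 2·Na + glucose + urea + ethanol/4.6
= 2·141 + 5.5 + 6.1 + 289/4.6
= 282 + 5.50 + 6.10 + 62.83
= 356.43 mOsm/kg ≈ 356.4 mOsm/kg
Osmolar gap = measured − calculated = 357 − 356.4 = 0.6 mOsm/kg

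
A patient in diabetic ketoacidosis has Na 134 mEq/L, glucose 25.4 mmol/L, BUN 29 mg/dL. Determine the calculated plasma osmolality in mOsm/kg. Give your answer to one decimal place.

303.8 mOsm/kg

Calculated osmolality = 2·Na + glucose + BUN/2.8
= 2·134 + 25.4 + 29/2.8
= 268 + 25.40 + 10.36
= 303.76 mOsm/kg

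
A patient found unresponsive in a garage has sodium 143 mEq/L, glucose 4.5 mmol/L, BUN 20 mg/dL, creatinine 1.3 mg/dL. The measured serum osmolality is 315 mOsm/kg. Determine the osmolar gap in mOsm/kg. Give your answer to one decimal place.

Calculated osmolality = 2·Na + glucose + BUN/2.8
= 2·143 + 4.5 + 20/2.8
= 286 + 4.50 + 7.14
= 297.64 mOsm/kg ≈ 297.6 mOsm/kg
Osmolar gap = measured − calculated = 315 − 297.6 = 17.4 mOsm/kg

17.4 mOsm/kg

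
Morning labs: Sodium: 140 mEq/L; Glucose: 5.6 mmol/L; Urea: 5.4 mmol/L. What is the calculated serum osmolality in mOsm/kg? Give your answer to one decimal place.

291.0 mOsm/kg

Calculated osmolality = 2·Na + glucose + urea
= 2·140 + 5.6 + 5.4
= 280 + 5.60 + 5.40
= 291 mOsm/kg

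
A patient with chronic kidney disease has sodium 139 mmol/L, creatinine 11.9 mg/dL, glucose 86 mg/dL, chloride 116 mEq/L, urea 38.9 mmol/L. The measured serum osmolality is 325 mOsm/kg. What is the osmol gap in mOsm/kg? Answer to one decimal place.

Calculated osmolality = 2·Na + glucose/18 + urea
= 2·139 + 86/18 + 38.9
= 278 + 4.78 + 38.90
= 321.68 mOsm/kg ≈ 321.7 mOsm/kg
Osmolar gap = measured − calculated = 325 − 321.7 = 3.3 mOsm/kg

3.3 mOsm/kg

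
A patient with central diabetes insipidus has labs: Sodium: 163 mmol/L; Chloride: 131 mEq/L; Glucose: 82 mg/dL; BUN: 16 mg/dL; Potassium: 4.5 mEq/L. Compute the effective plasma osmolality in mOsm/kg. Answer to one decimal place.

Effective osmolality excludes urea (freely permeant across cell membranes):
2·Na + glucose/18
= 2·163 + 82/18
= 326 + 4.56
= 330.56 mOsm/kg

330.6 mOsm/kg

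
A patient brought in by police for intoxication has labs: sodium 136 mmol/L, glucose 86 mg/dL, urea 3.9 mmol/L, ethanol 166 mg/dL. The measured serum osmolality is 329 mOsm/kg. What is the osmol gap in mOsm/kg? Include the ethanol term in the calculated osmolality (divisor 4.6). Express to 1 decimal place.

Calculated osmolality = 2·Na + glucose/18 + urea + ethanol/4.6
= 2·136 + 86/18 + 3.9 + 166/4.6
= 272 + 4.78 + 3.90 + 36.09
= 316.77 mOsm/kg ≈ 316.8 mOsm/kg
Osmolar gap = measured − calculated = 329 − 316.8 = 12.2 mOsm/kg

12.2 mOsm/kg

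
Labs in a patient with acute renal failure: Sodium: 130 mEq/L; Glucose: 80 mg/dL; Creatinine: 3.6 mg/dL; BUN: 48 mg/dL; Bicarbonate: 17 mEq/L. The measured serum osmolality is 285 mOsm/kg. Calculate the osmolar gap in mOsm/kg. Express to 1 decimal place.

3.4 mOsm/kg

Calculated osmolality = 2·Na + glucose/18 + BUN/2.8
= 2·130 + 80/18 + 48/2.8
= 260 + 4.44 + 17.14
= 281.58 mOsm/kg ≈ 281.6 mOsm/kg
Osmolar gap = measured − calculated = 285 − 281.6 = 3.4 mOsm/kg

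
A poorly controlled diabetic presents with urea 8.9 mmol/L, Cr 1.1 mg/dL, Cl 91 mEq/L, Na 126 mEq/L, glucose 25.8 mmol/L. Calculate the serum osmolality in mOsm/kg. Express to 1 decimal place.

286.7 mOsm/kg

Calculated osmolality = 2·Na + glucose + urea
= 2·126 + 25.8 + 8.9
= 252 + 25.80 + 8.90
= 286.7 mOsm/kg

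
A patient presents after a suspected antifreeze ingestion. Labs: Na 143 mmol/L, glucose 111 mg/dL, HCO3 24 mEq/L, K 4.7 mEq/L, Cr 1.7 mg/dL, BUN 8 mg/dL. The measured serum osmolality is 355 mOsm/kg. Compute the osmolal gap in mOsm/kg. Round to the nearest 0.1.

Calculated osmolality = 2·Na + glucose/18 + BUN/2.8
= 2·143 + 111/18 + 8/2.8
= 286 + 6.17 + 2.86
= 295.03 mOsm/kg ≈ 295.0 mOsm/kg
Osmolar gap = measured − calculated = 355 − 295.0 = 60.0 mOsm/kg

60.0 mOsm/kg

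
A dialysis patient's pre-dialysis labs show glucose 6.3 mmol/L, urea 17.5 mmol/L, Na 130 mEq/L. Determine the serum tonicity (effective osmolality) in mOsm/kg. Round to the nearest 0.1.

266.3 mOsm/kg

Effective osmolality excludes urea (freely permeant across cell membranes):
2·Na + glucose
= 2·130 + 6.3
= 260 + 6.3
= 266.3 mOsm/kg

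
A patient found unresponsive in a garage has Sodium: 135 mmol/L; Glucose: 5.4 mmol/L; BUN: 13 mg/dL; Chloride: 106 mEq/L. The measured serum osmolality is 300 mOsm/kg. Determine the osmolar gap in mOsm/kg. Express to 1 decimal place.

20.0 mOsm/kg

Calculated osmolality = 2·Na + glucose + BUN/2.8
= 2·135 + 5.4 + 13/2.8
= 270 + 5.40 + 4.64
= 280.04 mOsm/kg ≈ 280.0 mOsm/kg
Osmolar gap = measured − calculated = 300 − 280.0 = 20.0 mOsm/kg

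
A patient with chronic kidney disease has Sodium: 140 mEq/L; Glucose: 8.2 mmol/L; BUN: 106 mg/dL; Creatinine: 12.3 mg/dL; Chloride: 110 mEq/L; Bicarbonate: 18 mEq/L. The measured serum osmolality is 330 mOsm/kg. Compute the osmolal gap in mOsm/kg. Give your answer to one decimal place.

3.9 mOsm/kg

Calculated osmolality = 2·Na + glucose + BUN/2.8
= 2·140 + 8.2 + 106/2.8
= 280 + 8.20 + 37.86
= 326.06 mOsm/kg ≈ 326.1 mOsm/kg
Osmolar gap = measured − calculated = 330 − 326.1 = 3.9 mOsm/kg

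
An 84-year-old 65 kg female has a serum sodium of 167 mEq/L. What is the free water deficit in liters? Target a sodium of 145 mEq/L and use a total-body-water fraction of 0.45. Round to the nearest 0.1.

4.4 L

TBW = 0.45 · 65 = 29.25 L
Free water deficit = TBW · (Na/145 − 1)
= 29.25 · (167/145 − 1)
= 29.25 · 0.1517
= 4.44 L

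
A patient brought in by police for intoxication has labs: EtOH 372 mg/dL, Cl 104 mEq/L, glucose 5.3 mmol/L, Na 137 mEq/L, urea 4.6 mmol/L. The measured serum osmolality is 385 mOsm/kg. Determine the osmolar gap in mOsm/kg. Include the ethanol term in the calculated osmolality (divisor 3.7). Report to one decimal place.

Calculated osmolality = 2·Na + glucose + urea + ethanol/3.7
= 2·137 + 5.3 + 4.6 + 372/3.7
= 274 + 5.30 + 4.60 + 100.54
= 384.44 mOsm/kg ≈ 384.4 mOsm/kg
Osmolar gap = measured − calculated = 385 − 384.4 = 0.6 mOsm/kg

0.6 mOsm/kg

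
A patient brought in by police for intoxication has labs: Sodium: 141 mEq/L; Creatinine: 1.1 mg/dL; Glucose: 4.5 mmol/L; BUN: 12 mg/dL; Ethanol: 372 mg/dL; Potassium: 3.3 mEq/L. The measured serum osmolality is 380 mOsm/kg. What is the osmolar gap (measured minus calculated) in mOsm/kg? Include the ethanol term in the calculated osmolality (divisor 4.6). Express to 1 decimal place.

8.3 mOsm/kg

Calculated osmolality = 2·Na + glucose + BUN/2.8 + ethanol/4.6
= 2·141 + 4.5 + 12/2.8 + 372/4.6
= 282 + 4.50 + 4.29 + 80.87
= 371.66 mOsm/kg ≈ 371.7 mOsm/kg
Osmolar gap = measured − calculated = 380 − 371.7 = 8.3 mOsm/kg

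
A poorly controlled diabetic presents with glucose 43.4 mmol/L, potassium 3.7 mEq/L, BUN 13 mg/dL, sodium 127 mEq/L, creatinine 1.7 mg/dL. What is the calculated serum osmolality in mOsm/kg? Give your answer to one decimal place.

302.0 mOsm/kg

Calculated osmolality = 2·Na + glucose + BUN/2.8
= 2·127 + 43.4 + 13/2.8
= 254 + 43.40 + 4.64
= 302.04 mOsm/kg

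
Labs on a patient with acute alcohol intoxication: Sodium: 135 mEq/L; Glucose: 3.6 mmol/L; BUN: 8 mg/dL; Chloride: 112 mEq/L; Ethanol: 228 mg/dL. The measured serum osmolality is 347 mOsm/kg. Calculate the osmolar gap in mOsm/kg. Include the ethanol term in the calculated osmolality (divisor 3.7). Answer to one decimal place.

8.9 mOsm/kg

Calculated osmolality = 2·Na + glucose + BUN/2.8 + ethanol/3.7
= 2·135 + 3.6 + 8/2.8 + 228/3.7
= 270 + 3.60 + 2.86 + 61.62
= 338.08 mOsm/kg ≈ 338.1 mOsm/kg
Osmolar gap = measured − calculated = 347 − 338.1 = 8.9 mOsm/kg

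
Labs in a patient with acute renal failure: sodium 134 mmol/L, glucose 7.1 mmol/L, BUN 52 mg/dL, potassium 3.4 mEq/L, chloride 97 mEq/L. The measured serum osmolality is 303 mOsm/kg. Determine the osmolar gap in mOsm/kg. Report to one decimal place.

9.3 mOsm/kg

Calculated osmolality = 2·Na + glucose + BUN/2.8
= 2·134 + 7.1 + 52/2.8
= 268 + 7.10 + 18.57
= 293.67 mOsm/kg ≈ 293.7 mOsm/kg
Osmolar gap = measured − calculated = 303 − 293.7 = 9.3 mOsm/kg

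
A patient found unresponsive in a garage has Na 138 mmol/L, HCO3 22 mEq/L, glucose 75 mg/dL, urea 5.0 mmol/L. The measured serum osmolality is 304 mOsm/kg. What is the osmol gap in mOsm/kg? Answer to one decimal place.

18.8 mOsm/kg

Calculated osmolality = 2·Na + glucose/18 + urea
= 2·138 + 75/18 + 5
= 276 + 4.17 + 5
= 285.17 mOsm/kg ≈ 285.2 mOsm/kg
Osmolar gap = measured − calculated = 304 − 285.2 = 18.8 mOsm/kg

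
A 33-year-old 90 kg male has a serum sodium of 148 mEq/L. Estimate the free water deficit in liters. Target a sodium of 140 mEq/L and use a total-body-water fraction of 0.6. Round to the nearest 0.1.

3.1 L

TBW = 0.6 · 90 = 54 L
Free water deficit = TBW · (Na/140 − 1)
= 54 · (148/140 − 1)
= 54 · 0.0571
= 3.08 L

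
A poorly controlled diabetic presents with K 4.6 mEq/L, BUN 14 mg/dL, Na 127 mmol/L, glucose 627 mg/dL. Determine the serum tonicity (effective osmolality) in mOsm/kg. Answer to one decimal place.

Effective osmolality excludes urea (freely permeant across cell membranes):
2·Na + glucose/18
= 2·127 + 627/18
= 254 + 34.83
= 288.83 mOsm/kg

288.8 mOsm/kg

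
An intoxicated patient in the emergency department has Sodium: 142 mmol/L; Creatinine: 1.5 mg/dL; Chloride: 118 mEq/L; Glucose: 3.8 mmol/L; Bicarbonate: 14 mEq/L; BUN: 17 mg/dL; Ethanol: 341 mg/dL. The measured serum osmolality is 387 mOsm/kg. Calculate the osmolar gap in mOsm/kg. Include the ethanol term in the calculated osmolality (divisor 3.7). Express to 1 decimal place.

1.0 mOsm/kg

Calculated osmolality = 2·Na + glucose + BUN/2.8 + ethanol/3.7
= 2·142 + 3.8 + 17/2.8 + 341/3.7
= 284 + 3.80 + 6.07 + 92.16
= 386.03 mOsm/kg ≈ 386.0 mOsm/kg
Osmolar gap = measured − calculated = 387 − 386.0 = 1.0 mOsm/kg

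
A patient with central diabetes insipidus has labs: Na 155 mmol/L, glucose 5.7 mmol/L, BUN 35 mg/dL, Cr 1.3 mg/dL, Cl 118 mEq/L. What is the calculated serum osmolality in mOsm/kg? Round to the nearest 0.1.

328.2 mOsm/kg

Calculated osmolality = 2·Na + glucose + BUN/2.8
= 2·155 + 5.7 + 35/2.8
= 310 + 5.70 + 12.50
= 328.2 mOsm/kg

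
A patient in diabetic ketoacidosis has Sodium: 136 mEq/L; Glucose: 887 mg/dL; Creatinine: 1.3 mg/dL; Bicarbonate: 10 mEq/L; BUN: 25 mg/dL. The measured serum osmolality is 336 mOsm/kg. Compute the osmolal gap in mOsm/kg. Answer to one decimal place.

5.8 mOsm/kg

Calculated osmolality = 2·Na + glucose/18 + BUN/2.8
= 2·136 + 887/18 + 25/2.8
= 272 + 49.28 + 8.93
= 330.21 mOsm/kg ≈ 330.2 mOsm/kg
Osmolar gap = measured − calculated = 336 − 330.2 = 5.8 mOsm/kg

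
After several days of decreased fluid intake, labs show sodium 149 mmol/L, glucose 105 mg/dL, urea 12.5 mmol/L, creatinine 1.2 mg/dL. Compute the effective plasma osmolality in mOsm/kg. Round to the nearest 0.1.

303.8 mOsm/kg

Effective osmolality excludes urea (freely permeant across cell membranes):
2·Na + glucose/18
= 2·149 + 105/18
= 298 + 5.83
= 303.83 mOsm/kg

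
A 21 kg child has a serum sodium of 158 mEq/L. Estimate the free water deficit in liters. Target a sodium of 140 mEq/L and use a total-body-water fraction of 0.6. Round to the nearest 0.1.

1.6 L

TBW = 0.6 · 21 = 12.6 L
Free water deficit = TBW · (Na/140 − 1)
= 12.6 · (158/140 − 1)
= 12.6 · 0.1286
= 1.62 L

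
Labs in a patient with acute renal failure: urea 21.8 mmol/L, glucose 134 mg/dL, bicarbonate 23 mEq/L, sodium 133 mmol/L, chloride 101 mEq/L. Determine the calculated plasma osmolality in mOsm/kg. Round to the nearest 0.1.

295.2 mOsm/kg

Calculated osmolality = 2·Na + glucose/18 + urea
= 2·133 + 134/18 + 21.8
= 266 + 7.44 + 21.80
= 295.24 mOsm/kg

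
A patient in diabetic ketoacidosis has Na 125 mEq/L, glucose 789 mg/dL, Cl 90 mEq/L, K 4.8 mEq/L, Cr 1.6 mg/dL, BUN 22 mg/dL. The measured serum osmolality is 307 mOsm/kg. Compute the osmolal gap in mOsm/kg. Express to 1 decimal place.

5.3 mOsm/kg

Calculated osmolality = 2·Na + glucose/18 + BUN/2.8
= 2·125 + 789/18 + 22/2.8
= 250 + 43.83 + 7.86
= 301.69 mOsm/kg ≈ 301.7 mOsm/kg
Osmolar gap = measured − calculated = 307 − 301.7 = 5.3 mOsm/kg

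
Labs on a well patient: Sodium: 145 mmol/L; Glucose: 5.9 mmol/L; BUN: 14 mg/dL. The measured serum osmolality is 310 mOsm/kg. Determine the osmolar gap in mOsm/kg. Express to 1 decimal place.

Calculated osmolality = 2·Na + glucose + BUN/2.8
= 2·145 + 5.9 + 14/2.8
= 290 + 5.90 + 5
= 300.9 mOsm/kg ≈ 300.9 mOsm/kg
Osmolar gap = measured − calculated = 310 − 300.9 = 9.1 mOsm/kg

9.1 mOsm/kg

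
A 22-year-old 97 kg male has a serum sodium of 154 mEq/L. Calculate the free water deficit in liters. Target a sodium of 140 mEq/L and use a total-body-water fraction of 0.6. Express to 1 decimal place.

TBW = 0.6 · 97 = 58.2 L
Free water deficit = TBW · (Na/140 − 1)
= 58.2 · (154/140 − 1)
= 58.2 · 0.1
= 5.82 L

5.8 L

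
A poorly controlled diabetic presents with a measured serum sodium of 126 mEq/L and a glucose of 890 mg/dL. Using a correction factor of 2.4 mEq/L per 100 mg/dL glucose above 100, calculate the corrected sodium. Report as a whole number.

Corrected Na = measured Na + 2.4 · (glucose − 100)/100
= 126 + 2.4 · (890 − 100)/100
= 126 + 19
= 145 mEq/L

145 mEq/L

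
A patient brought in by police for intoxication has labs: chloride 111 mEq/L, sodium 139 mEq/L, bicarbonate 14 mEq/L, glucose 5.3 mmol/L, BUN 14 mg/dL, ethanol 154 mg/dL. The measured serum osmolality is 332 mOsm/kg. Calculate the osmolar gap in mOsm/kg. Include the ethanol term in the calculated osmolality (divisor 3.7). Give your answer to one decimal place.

Calculated osmolality = 2·Na + glucose + BUN/2.8 + ethanol/3.7
= 2·139 + 5.3 + 14/2.8 + 154/3.7
= 278 + 5.30 + 5 + 41.62
= 329.92 mOsm/kg ≈ 329.9 mOsm/kg
Osmolar gap = measured − calculated = 332 − 329.9 = 2.1 mOsm/kg

2.1 mOsm/kg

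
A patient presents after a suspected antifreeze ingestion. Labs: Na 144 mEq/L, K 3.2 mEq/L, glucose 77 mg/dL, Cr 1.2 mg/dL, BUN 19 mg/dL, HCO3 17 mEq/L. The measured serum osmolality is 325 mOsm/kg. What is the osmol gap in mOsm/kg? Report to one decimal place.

25.9 mOsm/kg

Calculated osmolality = 2·Na + glucose/18 + BUN/2.8
= 2·144 + 77/18 + 19/2.8
= 288 + 4.28 + 6.79
= 299.07 mOsm/kg ≈ 299.1 mOsm/kg
Osmolar gap = measured − calculated = 325 − 299.1 = 25.9 mOsm/kg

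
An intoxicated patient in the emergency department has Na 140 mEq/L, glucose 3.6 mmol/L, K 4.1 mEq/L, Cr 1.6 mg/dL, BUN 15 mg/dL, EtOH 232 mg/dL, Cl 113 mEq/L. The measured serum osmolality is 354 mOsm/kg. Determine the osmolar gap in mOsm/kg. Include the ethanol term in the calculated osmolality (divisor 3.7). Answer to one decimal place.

2.3 mOsm/kg

Calculated osmolality = 2·Na + glucose + BUN/2.8 + ethanol/3.7
= 2·140 + 3.6 + 15/2.8 + 232/3.7
= 280 + 3.60 + 5.36 + 62.70
= 351.66 mOsm/kg ≈ 351.7 mOsm/kg
Osmolar gap = measured − calculated = 354 − 351.7 = 2.3 mOsm/kg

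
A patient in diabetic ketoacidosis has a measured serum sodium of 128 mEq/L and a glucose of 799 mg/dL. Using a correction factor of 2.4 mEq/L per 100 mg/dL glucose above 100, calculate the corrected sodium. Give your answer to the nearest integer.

Corrected Na = measured Na + 2.4 · (glucose − 100)/100
= 128 + 2.4 · (799 − 100)/100
= 128 + 16.8
= 144.8 mEq/L

145 mEq/L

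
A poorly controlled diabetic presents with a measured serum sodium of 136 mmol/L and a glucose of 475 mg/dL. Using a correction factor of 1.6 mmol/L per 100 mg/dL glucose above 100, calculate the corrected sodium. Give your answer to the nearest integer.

Corrected Na = measured Na + 1.6 · (glucose − 100)/100
= 136 + 1.6 · (475 − 100)/100
= 136 + 6
= 142 mmol/L

142 mmol/L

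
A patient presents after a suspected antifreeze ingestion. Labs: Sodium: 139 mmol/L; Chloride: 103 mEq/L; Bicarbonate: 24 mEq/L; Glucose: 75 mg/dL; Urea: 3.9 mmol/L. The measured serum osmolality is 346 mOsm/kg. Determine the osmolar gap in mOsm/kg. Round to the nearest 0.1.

Calculated osmolality = 2·Na + glucose/18 + urea
= 2·139 + 75/18 + 3.9
= 278 + 4.17 + 3.90
= 286.07 mOsm/kg ≈ 286.1 mOsm/kg
Osmolar gap = measured − calculated = 346 − 286.1 = 59.9 mOsm/kg

59.9 mOsm/kg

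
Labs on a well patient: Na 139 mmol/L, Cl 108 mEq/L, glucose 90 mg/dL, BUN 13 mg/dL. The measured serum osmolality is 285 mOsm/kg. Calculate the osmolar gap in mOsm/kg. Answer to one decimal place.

Calculated osmolality = 2·Na + glucose/18 + BUN/2.8
= 2·139 + 90/18 + 13/2.8
= 278 + 5 + 4.64
= 287.64 mOsm/kg ≈ 287.6 mOsm/kg
Osmolar gap = measured − calculated = 285 − 287.6 = -2.6 mOsm/kg

-2.6 mOsm/kg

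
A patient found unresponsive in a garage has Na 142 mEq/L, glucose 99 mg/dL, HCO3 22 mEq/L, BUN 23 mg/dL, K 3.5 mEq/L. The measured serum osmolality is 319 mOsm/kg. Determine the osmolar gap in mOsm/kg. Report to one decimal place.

Calculated osmolality = 2·Na + glucose/18 + BUN/2.8
= 2·142 + 99/18 + 23/2.8
= 284 + 5.50 + 8.21
= 297.71 mOsm/kg ≈ 297.7 mOsm/kg
Osmolar gap = measured − calculated = 319 − 297.7 = 21.3 mOsm/kg

21.3 mOsm/kg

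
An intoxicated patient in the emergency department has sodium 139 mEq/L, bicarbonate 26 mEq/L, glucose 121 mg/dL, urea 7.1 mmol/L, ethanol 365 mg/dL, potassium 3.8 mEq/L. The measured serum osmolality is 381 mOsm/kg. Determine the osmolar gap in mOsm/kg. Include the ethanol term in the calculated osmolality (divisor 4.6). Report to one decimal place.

Calculated osmolality = 2·Na + glucose/18 + urea + ethanol/4.6
= 2·139 + 121/18 + 7.1 + 365/4.6
= 278 + 6.72 + 7.10 + 79.35
= 371.17 mOsm/kg ≈ 371.2 mOsm/kg
Osmolar gap = measured − calculated = 381 − 371.2 = 9.8 mOsm/kg

9.8 mOsm/kg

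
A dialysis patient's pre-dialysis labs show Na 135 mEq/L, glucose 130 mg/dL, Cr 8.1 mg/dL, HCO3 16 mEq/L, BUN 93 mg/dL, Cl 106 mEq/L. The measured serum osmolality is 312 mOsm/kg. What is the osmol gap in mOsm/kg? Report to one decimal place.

1.6 mOsm/kg

Calculated osmolality = 2·Na + glucose/18 + BUN/2.8
= 2·135 + 130/18 + 93/2.8
= 270 + 7.22 + 33.21
= 310.43 mOsm/kg ≈ 310.4 mOsm/kg
Osmolar gap = measured − calculated = 312 − 310.4 = 1.6 mOsm/kg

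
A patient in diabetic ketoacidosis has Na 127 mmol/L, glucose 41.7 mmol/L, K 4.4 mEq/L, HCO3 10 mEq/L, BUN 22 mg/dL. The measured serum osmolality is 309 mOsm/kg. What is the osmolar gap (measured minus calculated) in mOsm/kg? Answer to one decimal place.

Calculated osmolality = 2·Na + glucose + BUN/2.8
= 2·127 + 41.7 + 22/2.8
= 254 + 41.70 + 7.86
= 303.56 mOsm/kg ≈ 303.6 mOsm/kg
Osmolar gap = measured − calculated = 309 − 303.6 = 5.4 mOsm/kg

5.4 mOsm/kg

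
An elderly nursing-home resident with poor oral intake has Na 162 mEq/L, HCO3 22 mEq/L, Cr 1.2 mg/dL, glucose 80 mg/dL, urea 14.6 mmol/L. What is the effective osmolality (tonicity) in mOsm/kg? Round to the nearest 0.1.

328.4 mOsm/kg

Effective osmolality excludes urea (freely permeant across cell membranes):
2·Na + glucose/18
= 2·162 + 80/18
= 324 + 4.44
= 328.44 mOsm/kg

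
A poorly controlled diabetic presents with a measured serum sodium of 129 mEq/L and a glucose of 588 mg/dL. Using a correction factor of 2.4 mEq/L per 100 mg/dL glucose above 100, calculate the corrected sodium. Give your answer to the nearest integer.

Corrected Na = measured Na + 2.4 · (glucose − 100)/100
= 129 + 2.4 · (588 − 100)/100
= 129 + 11.7
= 140.7 mEq/L

141 mEq/L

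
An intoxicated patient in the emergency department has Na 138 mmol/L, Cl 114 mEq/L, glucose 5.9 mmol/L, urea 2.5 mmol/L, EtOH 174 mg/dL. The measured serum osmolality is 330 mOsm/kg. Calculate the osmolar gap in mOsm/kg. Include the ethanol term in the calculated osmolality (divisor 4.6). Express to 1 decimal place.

Calculated osmolality = 2·Na + glucose + urea + ethanol/4.6
= 2·138 + 5.9 + 2.5 + 174/4.6
= 276 + 5.90 + 2.50 + 37.83
= 322.23 mOsm/kg ≈ 322.2 mOsm/kg
Osmolar gap = measured − calculated = 330 − 322.2 = 7.8 mOsm/kg

7.8 mOsm/kg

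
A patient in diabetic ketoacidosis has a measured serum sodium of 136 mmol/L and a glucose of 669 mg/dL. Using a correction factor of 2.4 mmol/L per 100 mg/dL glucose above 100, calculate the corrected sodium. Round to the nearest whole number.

150 mmol/L

Corrected Na = measured Na + 2.4 · (glucose − 100)/100
= 136 + 2.4 · (669 − 100)/100
= 136 + 13.7
= 149.7 mmol/L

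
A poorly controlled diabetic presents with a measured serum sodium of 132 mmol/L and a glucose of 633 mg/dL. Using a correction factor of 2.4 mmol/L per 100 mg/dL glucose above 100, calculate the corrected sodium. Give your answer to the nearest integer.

Corrected Na = measured Na + 2.4 · (glucose − 100)/100
= 132 + 2.4 · (633 − 100)/100
= 132 + 12.8
= 144.8 mmol/L

145 mmol/L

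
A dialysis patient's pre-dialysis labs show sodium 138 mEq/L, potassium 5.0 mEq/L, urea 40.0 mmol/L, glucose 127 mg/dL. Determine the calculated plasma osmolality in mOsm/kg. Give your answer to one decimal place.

323.1 mOsm/kg

Calculated osmolality = 2·Na + glucose/18 + urea
= 2·138 + 127/18 + 40
= 276 + 7.06 + 40
= 323.06 mOsm/kg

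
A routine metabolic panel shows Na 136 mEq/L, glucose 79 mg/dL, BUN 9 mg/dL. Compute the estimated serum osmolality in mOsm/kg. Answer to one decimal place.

Calculated osmolality = 2·Na + glucose/18 + BUN/2.8
= 2·136 + 79/18 + 9/2.8
= 272 + 4.39 + 3.21
= 279.6 mOsm/kg

279.6 mOsm/kg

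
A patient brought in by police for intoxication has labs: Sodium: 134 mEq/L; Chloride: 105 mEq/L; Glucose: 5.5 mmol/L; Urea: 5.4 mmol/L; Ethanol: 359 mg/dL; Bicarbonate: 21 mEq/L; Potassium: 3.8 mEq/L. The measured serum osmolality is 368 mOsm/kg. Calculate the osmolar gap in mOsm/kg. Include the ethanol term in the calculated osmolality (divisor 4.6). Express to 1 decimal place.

Calculated osmolality = 2·Na + glucose + urea + ethanol/4.6
= 2·134 + 5.5 + 5.4 + 359/4.6
= 268 + 5.50 + 5.40 + 78.04
= 356.94 mOsm/kg ≈ 356.9 mOsm/kg
Osmolar gap = measured − calculated = 368 − 356.9 = 11.1 mOsm/kg

11.1 mOsm/kg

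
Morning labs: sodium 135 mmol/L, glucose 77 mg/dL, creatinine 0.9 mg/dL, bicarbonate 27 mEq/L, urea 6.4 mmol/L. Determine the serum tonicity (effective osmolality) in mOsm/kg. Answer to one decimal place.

274.3 mOsm/kg

Effective osmolality excludes urea (freely permeant across cell membranes):
2·Na + glucose/18
= 2·135 + 77/18
= 270 + 4.28
= 274.28 mOsm/kg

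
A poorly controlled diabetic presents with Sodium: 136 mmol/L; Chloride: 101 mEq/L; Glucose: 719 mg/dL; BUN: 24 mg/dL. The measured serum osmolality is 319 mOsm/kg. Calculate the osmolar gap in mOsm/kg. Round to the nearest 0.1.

Calculated osmolality = 2·Na + glucose/18 + BUN/2.8
= 2·136 + 719/18 + 24/2.8
= 272 + 39.94 + 8.57
= 320.51 mOsm/kg ≈ 320.5 mOsm/kg
Osmolar gap = measured − calculated = 319 − 320.5 = -1.5 mOsm/kg

-1.5 mOsm/kg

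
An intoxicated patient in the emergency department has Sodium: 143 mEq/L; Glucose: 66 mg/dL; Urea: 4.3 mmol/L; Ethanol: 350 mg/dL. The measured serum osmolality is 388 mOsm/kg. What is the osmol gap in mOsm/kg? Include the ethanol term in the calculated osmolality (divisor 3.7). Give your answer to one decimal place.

Calculated osmolality = 2·Na + glucose/18 + urea + ethanol/3.7
= 2·143 + 66/18 + 4.3 + 350/3.7
= 286 + 3.67 + 4.30 + 94.59
= 388.56 mOsm/kg ≈ 388.6 mOsm/kg
Osmolar gap = measured − calculated = 388 − 388.6 = -0.6 mOsm/kg

-0.6 mOsm/kg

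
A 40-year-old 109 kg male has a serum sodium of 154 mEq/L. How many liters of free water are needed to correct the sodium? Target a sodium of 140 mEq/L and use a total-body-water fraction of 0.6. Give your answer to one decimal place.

6.5 L

TBW = 0.6 · 109 = 65.4 L
Free water deficit = TBW · (Na/140 − 1)
= 65.4 · (154/140 − 1)
= 65.4 · 0.1
= 6.54 L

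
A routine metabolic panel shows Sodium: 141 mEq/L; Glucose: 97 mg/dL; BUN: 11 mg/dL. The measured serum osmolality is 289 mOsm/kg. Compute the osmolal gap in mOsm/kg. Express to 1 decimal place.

-2.3 mOsm/kg

Calculated osmolality = 2·Na + glucose/18 + BUN/2.8
= 2·141 + 97/18 + 11/2.8
= 282 + 5.39 + 3.93
= 291.32 mOsm/kg ≈ 291.3 mOsm/kg
Osmolar gap = measured − calculated = 289 − 291.3 = -2.3 mOsm/kg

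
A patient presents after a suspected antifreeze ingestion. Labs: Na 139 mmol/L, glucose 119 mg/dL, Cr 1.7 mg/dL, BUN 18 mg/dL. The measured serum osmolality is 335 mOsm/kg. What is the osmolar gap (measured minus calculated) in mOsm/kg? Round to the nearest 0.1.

Calculated osmolality = 2·Na + glucose/18 + BUN/2.8
= 2·139 + 119/18 + 18/2.8
= 278 + 6.61 + 6.43
= 291.04 mOsm/kg ≈ 291.0 mOsm/kg
Osmolar gap = measured − calculated = 335 − 291.0 = 44.0 mOsm/kg

44.0 mOsm/kg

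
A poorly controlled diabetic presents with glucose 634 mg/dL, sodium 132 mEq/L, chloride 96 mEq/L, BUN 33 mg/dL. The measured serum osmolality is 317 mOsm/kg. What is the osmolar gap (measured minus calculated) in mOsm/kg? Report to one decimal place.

6.0 mOsm/kg

Calculated osmolality = 2·Na + glucose/18 + BUN/2.8
= 2·132 + 634/18 + 33/2.8
= 264 + 35.22 + 11.79
= 311.01 mOsm/kg ≈ 311.0 mOsm/kg
Osmolar gap = measured − calculated = 317 − 311.0 = 6.0 mOsm/kg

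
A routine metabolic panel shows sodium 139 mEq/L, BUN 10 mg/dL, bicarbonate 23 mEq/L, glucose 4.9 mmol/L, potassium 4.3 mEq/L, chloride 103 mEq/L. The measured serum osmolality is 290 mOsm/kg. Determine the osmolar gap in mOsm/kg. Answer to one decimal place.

Calculated osmolality = 2·Na + glucose + BUN/2.8
= 2·139 + 4.9 + 10/2.8
= 278 + 4.90 + 3.57
= 286.47 mOsm/kg ≈ 286.5 mOsm/kg
Osmolar gap = measured − calculated = 290 − 286.5 = 3.5 mOsm/kg

3.5 mOsm/kg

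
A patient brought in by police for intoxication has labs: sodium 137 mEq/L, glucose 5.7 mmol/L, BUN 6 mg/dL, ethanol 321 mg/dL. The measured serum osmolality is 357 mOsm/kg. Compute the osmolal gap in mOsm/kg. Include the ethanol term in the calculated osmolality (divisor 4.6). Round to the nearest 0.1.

5.4 mOsm/kg

Calculated osmolality = 2·Na + glucose + BUN/2.8 + ethanol/4.6
= 2·137 + 5.7 + 6/2.8 + 321/4.6
= 274 + 5.70 + 2.14 + 69.78
= 351.62 mOsm/kg ≈ 351.6 mOsm/kg
Osmolar gap = measured − calculated = 357 − 351.6 = 5.4 mOsm/kg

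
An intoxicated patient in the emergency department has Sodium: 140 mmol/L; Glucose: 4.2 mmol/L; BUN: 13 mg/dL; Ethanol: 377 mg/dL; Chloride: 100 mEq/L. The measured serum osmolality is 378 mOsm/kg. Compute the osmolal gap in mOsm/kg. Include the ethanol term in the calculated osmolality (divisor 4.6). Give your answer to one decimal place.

7.2 mOsm/kg

Calculated osmolality = 2·Na + glucose + BUN/2.8 + ethanol/4.6
= 2·140 + 4.2 + 13/2.8 + 377/4.6
= 280 + 4.20 + 4.64 + 81.96
= 370.8 mOsm/kg ≈ 370.8 mOsm/kg
Osmolar gap = measured − calculated = 378 − 370.8 = 7.2 mOsm/kg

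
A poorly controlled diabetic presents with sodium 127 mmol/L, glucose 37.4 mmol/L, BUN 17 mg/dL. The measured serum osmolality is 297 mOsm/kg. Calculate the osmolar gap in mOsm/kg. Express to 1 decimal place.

-0.5 mOsm/kg

Calculated osmolality = 2·Na + glucose + BUN/2.8
= 2·127 + 37.4 + 17/2.8
= 254 + 37.40 + 6.07
= 297.47 mOsm/kg ≈ 297.5 mOsm/kg
Osmolar gap = measured − calculated = 297 − 297.5 = -0.5 mOsm/kg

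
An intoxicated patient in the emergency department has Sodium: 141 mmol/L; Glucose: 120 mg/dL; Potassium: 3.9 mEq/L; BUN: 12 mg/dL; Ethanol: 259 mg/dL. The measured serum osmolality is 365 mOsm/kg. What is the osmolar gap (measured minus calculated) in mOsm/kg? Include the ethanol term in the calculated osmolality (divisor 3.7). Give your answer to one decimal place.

Calculated osmolality = 2·Na + glucose/18 + BUN/2.8 + ethanol/3.7
= 2·141 + 120/18 + 12/2.8 + 259/3.7
= 282 + 6.67 + 4.29 + 70
= 362.96 mOsm/kg ≈ 363.0 mOsm/kg
Osmolar gap = measured − calculated = 365 − 363.0 = 2.0 mOsm/kg

2.0 mOsm/kg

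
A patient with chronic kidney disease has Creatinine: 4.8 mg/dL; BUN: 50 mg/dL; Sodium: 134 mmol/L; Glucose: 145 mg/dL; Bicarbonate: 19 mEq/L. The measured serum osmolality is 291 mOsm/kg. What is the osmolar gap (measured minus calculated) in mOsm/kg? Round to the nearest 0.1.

-2.9 mOsm/kg

Calculated osmolality = 2·Na + glucose/18 + BUN/2.8
= 2·134 + 145/18 + 50/2.8
= 268 + 8.06 + 17.86
= 293.92 mOsm/kg ≈ 293.9 mOsm/kg
Osmolar gap = measured − calculated = 291 − 293.9 = -2.9 mOsm/kg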